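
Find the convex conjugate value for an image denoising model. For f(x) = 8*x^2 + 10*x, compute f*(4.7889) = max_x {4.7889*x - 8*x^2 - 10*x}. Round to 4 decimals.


f*(y) = sup_x {y*x - a*x^2 - b*x} = sup_x {(y-b)*x - a*x^2}
FOC: (y - b) - 2a*x = 0 => x* = (y - b)/(2a)
x* = (4.7889 - 10)/(2*8) = -0.3257
f*(4.7889) = (y-b)^2/(4a) = (4.7889 - 10)^2/(4*8)
= 27.1556/32 = 0.8486


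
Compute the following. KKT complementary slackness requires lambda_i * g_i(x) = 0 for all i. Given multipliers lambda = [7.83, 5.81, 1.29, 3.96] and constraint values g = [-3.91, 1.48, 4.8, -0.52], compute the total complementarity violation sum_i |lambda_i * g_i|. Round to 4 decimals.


KKT complementary slackness check:
lambda_1 * g_1 = 7.83 * -3.91 = -30.6153
lambda_2 * g_2 = 5.81 * 1.48 = 8.5988
lambda_3 * g_3 = 1.29 * 4.8 = 6.192
lambda_4 * g_4 = 3.96 * -0.52 = -2.0592
Total violation = 30.6153 + 8.5988 + 6.192 + 2.0592 = 47.4653


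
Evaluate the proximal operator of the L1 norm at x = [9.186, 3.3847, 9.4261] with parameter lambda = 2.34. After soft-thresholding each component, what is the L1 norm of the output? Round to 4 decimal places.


Soft-thresholding with lambda = 2.34:
prox(9.186) = sign(9.186)*max(|9.186| - 2.34, 0) = 6.846
prox(3.3847) = sign(3.3847)*max(|3.3847| - 2.34, 0) = 1.0447
prox(9.4261) = sign(9.4261)*max(|9.4261| - 2.34, 0) = 7.0861
prox(x) = [6.846, 1.0447, 7.0861]
||prox(x)||_1 = 6.846 + 1.0447 + 7.0861 = 14.9768


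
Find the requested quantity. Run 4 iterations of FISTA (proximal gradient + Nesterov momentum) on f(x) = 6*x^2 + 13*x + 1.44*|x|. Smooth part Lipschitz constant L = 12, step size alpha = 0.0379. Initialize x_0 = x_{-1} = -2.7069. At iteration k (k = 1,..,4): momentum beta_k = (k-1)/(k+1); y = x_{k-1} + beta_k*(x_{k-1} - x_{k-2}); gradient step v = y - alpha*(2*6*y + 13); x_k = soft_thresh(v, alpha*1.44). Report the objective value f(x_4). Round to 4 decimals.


FISTA on f(x) = 6*x^2 + 13*x + 1.44*|x|
L = 12, alpha = 0.0379
Iteration 1: beta = 0.0, y = -2.7069 + 0.0*(-2.7069 + 2.7069) = -2.7069
  grad(y) = -19.4828, v = y - alpha*grad = -1.9685
  prox(v) = soft_thresh(-1.9685, 0.0546) = -1.9139
Iteration 2: beta = 0.3333, y = -1.9139 + 0.3333*(-1.9139 + 2.7069) = -1.6496
  grad(y) = -6.7952, v = y - alpha*grad = -1.3921
  prox(v) = soft_thresh(-1.3921, 0.0546) = -1.3375
Iteration 3: beta = 0.5, y = -1.3375 + 0.5*(-1.3375 + 1.9139) = -1.0493
  grad(y) = 0.4088, v = y - alpha*grad = -1.0648
  prox(v) = soft_thresh(-1.0648, 0.0546) = -1.0102
Iteration 4: beta = 0.6, y = -1.0102 + 0.6*(-1.0102 + 1.3375) = -0.8138
  grad(y) = 3.2344, v = y - alpha*grad = -0.9364
  prox(v) = soft_thresh(-0.9364, 0.0546) = -0.8818
f(x_4) = 6*(-0.8818)^2 + 13*(-0.8818) + 1.44*|-0.8818| = -5.5282


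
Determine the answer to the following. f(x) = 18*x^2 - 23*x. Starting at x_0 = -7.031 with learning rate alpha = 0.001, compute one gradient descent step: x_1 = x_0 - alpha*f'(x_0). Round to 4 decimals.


We compute the gradient at x_0 and apply the update.
f'(x) = 36*x - 23
f'(-7.031) = 36*-7.031 - 23 = -276.116
x_1 = -7.031 - 0.001*-276.116 = -6.7549


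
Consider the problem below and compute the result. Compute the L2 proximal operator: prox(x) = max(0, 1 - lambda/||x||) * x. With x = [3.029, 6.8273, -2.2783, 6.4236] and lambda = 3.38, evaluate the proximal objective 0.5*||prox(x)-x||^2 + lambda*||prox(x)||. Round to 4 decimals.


Step 1: Compute ||x||.
||x|| = 10.1114
Step 2: Compute scaling factor.
scale = max(0, 1 - 3.38/10.1114) = 0.6657
Step 3: prox(x) = [2.0165, 4.5451, -1.5167, 4.2763]
||prox(x)|| = 6.7314
Step 4: Proximal objective.
0.5*||prox-x||^2 = 5.7122
lambda*||prox|| = 22.7521
Total = 28.4643


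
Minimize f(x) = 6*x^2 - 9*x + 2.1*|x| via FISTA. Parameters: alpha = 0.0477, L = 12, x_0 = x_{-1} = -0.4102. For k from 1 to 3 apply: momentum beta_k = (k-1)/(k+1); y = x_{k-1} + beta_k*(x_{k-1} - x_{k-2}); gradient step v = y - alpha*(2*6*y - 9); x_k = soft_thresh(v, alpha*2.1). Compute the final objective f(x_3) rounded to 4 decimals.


FISTA on f(x) = 6*x^2 - 9*x + 2.1*|x|
L = 12, alpha = 0.0477
Iteration 1: beta = 0.0, y = -0.4102 + 0.0*(-0.4102 + 0.4102) = -0.4102
  grad(y) = -13.9224, v = y - alpha*grad = 0.2539
  prox(v) = soft_thresh(0.2539, 0.1002) = 0.1537
Iteration 2: beta = 0.3333, y = 0.1537 + 0.3333*(0.1537 + 0.4102) = 0.3417
  grad(y) = -4.8995, v = y - alpha*grad = 0.5754
  prox(v) = soft_thresh(0.5754, 0.1002) = 0.4752
Iteration 3: beta = 0.5, y = 0.4752 + 0.5*(0.4752 - 0.1537) = 0.636
  grad(y) = -1.368, v = y - alpha*grad = 0.7013
  prox(v) = soft_thresh(0.7013, 0.1002) = 0.6011
f(x_3) = 6*0.6011^2 - 9*0.6011 + 2.1*|0.6011| = -1.9797


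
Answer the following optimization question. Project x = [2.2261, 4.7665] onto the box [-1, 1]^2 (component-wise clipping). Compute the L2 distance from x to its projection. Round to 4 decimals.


Project each component onto [-1, 1].
clip(2.2261) = 1.0, clip(4.7665) = 1.0
Projection = [1.0, 1.0]
Squared diffs: [1.5033, 14.1865]
Distance = sqrt(15.6898) = 3.961


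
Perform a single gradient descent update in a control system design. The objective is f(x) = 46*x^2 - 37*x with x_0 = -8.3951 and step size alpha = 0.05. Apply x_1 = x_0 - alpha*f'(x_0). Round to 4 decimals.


We compute the gradient at x_0 and apply the update.
f'(x) = 92*x - 37
f'(-8.3951) = 92*-8.3951 - 37 = -809.3492
x_1 = -8.3951 - 0.05*-809.3492 = 32.0724


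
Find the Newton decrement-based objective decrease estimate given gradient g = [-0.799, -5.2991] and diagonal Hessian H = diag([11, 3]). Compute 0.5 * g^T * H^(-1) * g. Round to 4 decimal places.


Step 1: H is diagonal, so H^(-1) * g = [-0.0726, -1.7664].
Step 2: g^T H^(-1) g = sum_i g_i^2 / H_ii
  = (-0.799)^2/11 + (-5.2991)^2/3
  = 0.058 + 9.3602 = 9.4182
Step 3: Objective decrease = 0.5 * g^T H^(-1) g = 4.7091


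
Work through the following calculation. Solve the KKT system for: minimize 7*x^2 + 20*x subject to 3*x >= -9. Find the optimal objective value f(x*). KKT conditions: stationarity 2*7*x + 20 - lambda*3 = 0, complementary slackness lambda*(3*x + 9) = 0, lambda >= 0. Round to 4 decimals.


Step 1: Try lambda = 0 (constraint inactive).
Stationarity: 2*7*x + 20 = 0
x* = -20/(2*7) = -10/7 = -1.4286 (rounded; the exact value -10/7 is used below)
Check constraint: 3*-1.4286 = -4.2858 >= -9 -- satisfied.
Step 2: Compute optimal value.
f(x*) = 7*(-10/7)^2 + 20*(-10/7) = -14.2857


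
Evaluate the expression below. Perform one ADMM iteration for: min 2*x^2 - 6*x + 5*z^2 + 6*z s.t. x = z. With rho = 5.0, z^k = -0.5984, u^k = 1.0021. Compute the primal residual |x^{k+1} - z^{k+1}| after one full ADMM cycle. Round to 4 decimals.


ADMM iteration with rho = 5.0, z^k = -0.5984, u^k = 1.0021
Step 1: x-update.
Minimize 2*x^2 - 6*x + (5.0/2)*(x + 0.5984 + 1.0021)^2
FOC: (2*2 + 5.0)*x = 6 + 5.0*(-0.5984 - 1.0021)
x^{k+1} = -0.2225
Step 2: z-update.
Minimize 5*z^2 + 6*z + (5.0/2)*(-0.2225 - z + 1.0021)^2
FOC: (2*5 + 5.0)*z = -6 + 5.0*(-0.2225 + 1.0021)
z^{k+1} = -0.1401
Step 3: u-update.
u^{k+1} = 1.0021 - 0.2225 + 0.1401 = 0.9197
Step 4: Primal residual = |-0.2225 + 0.1401| = 0.0824


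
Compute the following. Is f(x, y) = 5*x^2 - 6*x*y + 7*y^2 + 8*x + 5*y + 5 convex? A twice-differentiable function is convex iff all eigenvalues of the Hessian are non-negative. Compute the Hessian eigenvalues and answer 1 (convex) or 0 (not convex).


The Hessian of f(x,y) = 5*x^2 - 6*x*y + 7*y^2 + 8*x + 5*y + 5 is:
H = [[10, -6], [-6, 14]]
Trace = 10 + 14 = 24
Determinant = 10*14 - (-6)^2 = 104
Discriminant = (24)^2 - 4*104 = 160.0
Eigenvalues: lambda_1 = 5.6754, lambda_2 = 18.3246
The function is convex.

1


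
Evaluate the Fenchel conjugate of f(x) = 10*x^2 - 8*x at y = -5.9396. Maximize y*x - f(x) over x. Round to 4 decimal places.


f*(y) = sup_x {y*x - a*x^2 - b*x} = sup_x {(y-b)*x - a*x^2}
FOC: (y - b) - 2a*x = 0 => x* = (y - b)/(2a)
x* = (-5.9396 + 8)/(2*10) = 0.103
f*(-5.9396) = (y-b)^2/(4a) = (-5.9396 + 8)^2/(4*10)
= 4.2452/40 = 0.1061


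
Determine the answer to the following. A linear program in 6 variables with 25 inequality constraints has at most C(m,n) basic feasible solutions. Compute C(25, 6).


Each vertex corresponds to some choice of n active constraints out of m, so the number of vertices is at most C(m, n) = m! / (n!(m-n)!).
m = 25, n = 6
Numerator: 25 * 24 * 23 * 22 * 21 * 20
Denominator: 6! = 720
C(25, 6) = 177100


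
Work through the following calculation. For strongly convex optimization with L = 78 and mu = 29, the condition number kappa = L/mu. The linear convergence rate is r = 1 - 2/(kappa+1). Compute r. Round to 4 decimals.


Step 1: Compute the condition number.
kappa = L/mu = 78/29 = 2.6897
Step 2: Compute the convergence rate.
r = 1 - 2/(kappa + 1) = 1 - 2*mu/(L + mu) = (L - mu)/(L + mu) = 49/107 = 0.4579


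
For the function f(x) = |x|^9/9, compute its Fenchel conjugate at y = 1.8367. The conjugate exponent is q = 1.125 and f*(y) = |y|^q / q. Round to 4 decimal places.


The conjugate exponent q satisfies 1/p + 1/q = 1.
p = 9, so q = 9/(9 - 1) = 1.125
|y|^q = 1.8367^1.125 = 1.9817
f*(1.8367) = 1.9817 / 1.125 = 1.7615


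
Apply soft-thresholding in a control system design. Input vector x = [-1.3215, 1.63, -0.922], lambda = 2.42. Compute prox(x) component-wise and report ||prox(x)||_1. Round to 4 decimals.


Soft-thresholding with lambda = 2.42:
prox(-1.3215) = sign(-1.3215)*max(|-1.3215| - 2.42, 0) = 0.0
prox(1.63) = sign(1.63)*max(|1.63| - 2.42, 0) = 0.0
prox(-0.922) = sign(-0.922)*max(|-0.922| - 2.42, 0) = 0.0
prox(x) = [0.0, 0.0, 0.0]
||prox(x)||_1 = 0.0 + 0.0 + 0.0 = 0.0


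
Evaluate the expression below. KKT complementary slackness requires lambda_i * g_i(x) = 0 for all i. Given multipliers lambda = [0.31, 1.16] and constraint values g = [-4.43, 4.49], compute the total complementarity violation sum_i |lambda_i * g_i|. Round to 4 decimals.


KKT complementary slackness check:
lambda_1 * g_1 = 0.31 * -4.43 = -1.3733
lambda_2 * g_2 = 1.16 * 4.49 = 5.2084
Total violation = 1.3733 + 5.2084 = 6.5817


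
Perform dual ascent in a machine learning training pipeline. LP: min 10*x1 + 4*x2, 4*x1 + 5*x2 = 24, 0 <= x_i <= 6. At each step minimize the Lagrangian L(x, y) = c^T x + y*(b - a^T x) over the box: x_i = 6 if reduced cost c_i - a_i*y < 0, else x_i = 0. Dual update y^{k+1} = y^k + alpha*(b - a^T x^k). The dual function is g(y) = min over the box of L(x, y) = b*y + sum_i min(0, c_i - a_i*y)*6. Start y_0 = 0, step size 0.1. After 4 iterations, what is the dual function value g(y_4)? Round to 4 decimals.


Dual ascent for LP: min 10*x1 + 4*x2, 4*x1 + 5*x2 = 24, 0 <= x_i <= 6
Step 1: y^k = 0.0, reduced costs: (10.0, 4.0)
  x^k = (0.0, 0.0), subgradient = b - a^T x = 24.0
  y^{k+1} = 0.0 + 0.1*24.0 = 2.4
Step 2: y^k = 2.4, reduced costs: (0.4, -8.0)
  x^k = (0.0, 6.0), subgradient = b - a^T x = -6.0
  y^{k+1} = 2.4 + 0.1*-6.0 = 1.8
Step 3: y^k = 1.8, reduced costs: (2.8, -5.0)
  x^k = (0.0, 6.0), subgradient = b - a^T x = -6.0
  y^{k+1} = 1.8 + 0.1*-6.0 = 1.2
Step 4: y^k = 1.2, reduced costs: (5.2, -2.0)
  x^k = (0.0, 6.0), subgradient = b - a^T x = -6.0
  y^{k+1} = 1.2 + 0.1*-6.0 = 0.6
Dual objective at y_4 = 0.6: reduced costs (7.6, 1.0), box minimizer x = (0.0, 0.0)
g(y_4) = b*y + (c1 - a1*y)*x1 + (c2 - a2*y)*x2 = 24*0.6 + 7.6*0.0 + 1.0*0.0 = 14.4 + 0.0 + 0.0 = 14.4


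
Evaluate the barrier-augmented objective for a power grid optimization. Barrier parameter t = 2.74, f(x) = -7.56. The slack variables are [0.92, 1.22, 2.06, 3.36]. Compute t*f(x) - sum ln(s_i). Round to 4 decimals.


Step 1: Compute log-barrier.
ln values: [-0.0834, 0.1989, 0.7227, 1.2119]
phi = -(-0.0834 + 0.1989 + 0.7227 + 1.2119) = -2.0501
Step 2: Compute augmented objective.
t*f(x) = 2.74*-7.56 = -20.7144
Total = -20.7144 - 2.0501 = -22.7645


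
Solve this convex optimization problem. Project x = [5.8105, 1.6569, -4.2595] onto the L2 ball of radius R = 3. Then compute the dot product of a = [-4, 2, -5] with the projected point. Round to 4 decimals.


Step 1: Compute ||x|| (intermediates to 6 decimals).
||x|| = sqrt(5.8105^2 + 1.6569^2 + (-4.2595)^2) = 7.392602
Step 2: Project.
Since ||x|| > R, scale = R/||x|| = 3/7.392602 = 0.405811, proj(x) = scale * x
proj(x) = [2.357965, 0.672388, -1.728552]
Step 3: Dot product.
a^T * proj(x) = -4*2.357965 + 2*0.672388 - 5*(-1.728552) = 0.5557


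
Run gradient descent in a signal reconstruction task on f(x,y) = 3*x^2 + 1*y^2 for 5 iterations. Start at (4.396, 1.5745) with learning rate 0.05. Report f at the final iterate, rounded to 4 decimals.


Gradient descent on f(x,y) = 3*x^2 + 1*y^2.
Starting point: (4.396, 1.5745), alpha = 0.05
Step 1: grad_x = 2*3*4.396 = 26.376, grad_y = 2*1*1.5745 = 3.149
  x_1 = 4.396 - 0.05*26.376 = 3.0772
  y_1 = 1.5745 - 0.05*3.149 = 1.4171
Step 2: grad_x = 2*3*3.0772 = 18.4632, grad_y = 2*1*1.4171 = 2.8341
  x_2 = 3.0772 - 0.05*18.4632 = 2.154
  y_2 = 1.4171 - 0.05*2.8341 = 1.2753
Step 3: grad_x = 2*3*2.154 = 12.9242, grad_y = 2*1*1.2753 = 2.5507
  x_3 = 2.154 - 0.05*12.9242 = 1.5078
  y_3 = 1.2753 - 0.05*2.5507 = 1.1478
Step 4: grad_x = 2*3*1.5078 = 9.047, grad_y = 2*1*1.1478 = 2.2956
  x_4 = 1.5078 - 0.05*9.047 = 1.0555
  y_4 = 1.1478 - 0.05*2.2956 = 1.033
Step 5: grad_x = 2*3*1.0555 = 6.3329, grad_y = 2*1*1.033 = 2.0661
  x_5 = 1.0555 - 0.05*6.3329 = 0.7388
  y_5 = 1.033 - 0.05*2.0661 = 0.9297
f(0.7388, 0.9297) = 3*0.7388^2 + 1*0.9297^2 = 2.502


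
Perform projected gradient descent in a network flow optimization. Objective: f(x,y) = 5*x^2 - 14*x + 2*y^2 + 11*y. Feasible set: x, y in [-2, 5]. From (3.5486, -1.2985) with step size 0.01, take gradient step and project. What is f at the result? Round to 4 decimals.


Step 1: Compute gradient at (3.5486, -1.2985).
grad_x = 2*5*3.5486 - 14 = 21.486
grad_y = 2*2*-1.2985 + 11 = 5.806
Step 2: Gradient step.
x_raw = 3.5486 - 0.01*21.486 = 3.3337
y_raw = -1.2985 - 0.01*5.806 = -1.3566
Step 3: Project onto [-2, 5].
x_proj = clip(3.3337) = 3.3337
y_proj = clip(-1.3566) = -1.3566
Step 4: Evaluate f.
f(3.3337, -1.3566) = -2.3449


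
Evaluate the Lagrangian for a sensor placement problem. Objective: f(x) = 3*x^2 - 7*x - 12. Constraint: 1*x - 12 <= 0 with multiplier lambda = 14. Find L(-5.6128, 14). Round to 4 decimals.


Step 1: Evaluate f(x).
f(-5.6128) = 3*(-5.6128)^2 - 7*(-5.6128) - 12 = 121.8002
Step 2: Evaluate g(x).
g(-5.6128) = 1*-5.6128 - 12 = -17.6128
Step 3: Compute Lagrangian.
L = 121.8002 + 14*-17.6128 = -124.779


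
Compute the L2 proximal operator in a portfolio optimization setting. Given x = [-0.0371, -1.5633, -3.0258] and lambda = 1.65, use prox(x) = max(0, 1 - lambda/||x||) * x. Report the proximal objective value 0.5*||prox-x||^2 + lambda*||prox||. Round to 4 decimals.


Step 1: Compute ||x||.
||x|| = 3.406
Step 2: Compute scaling factor.
scale = max(0, 1 - 1.65/3.406) = 0.5156
Step 3: prox(x) = [-0.0191, -0.806, -1.56]
||prox(x)|| = 1.756
Step 4: Proximal objective.
0.5*||prox-x||^2 = 1.3613
lambda*||prox|| = 2.8974
Total = 4.2586


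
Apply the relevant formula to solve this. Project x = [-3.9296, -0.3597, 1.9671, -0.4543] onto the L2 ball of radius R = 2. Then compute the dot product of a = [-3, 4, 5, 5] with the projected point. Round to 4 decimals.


Step 1: Compute ||x|| (intermediates to 6 decimals).
||x|| = sqrt((-3.9296)^2 + (-0.3597)^2 + 1.9671^2 + (-0.4543)^2) = 4.432495
Step 2: Project.
Since ||x|| > R, scale = R/||x|| = 2/4.432495 = 0.451213, proj(x) = scale * x
proj(x) = [-1.773087, -0.162301, 0.887581, -0.204986]
Step 3: Dot product.
a^T * proj(x) = -3*(-1.773087) + 4*(-0.162301) + 5*0.887581 + 5*(-0.204986) = 8.083


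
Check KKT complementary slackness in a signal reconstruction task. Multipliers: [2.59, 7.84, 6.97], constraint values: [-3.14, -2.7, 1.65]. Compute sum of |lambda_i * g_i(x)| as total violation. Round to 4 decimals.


KKT complementary slackness check:
lambda_1 * g_1 = 2.59 * -3.14 = -8.1326
lambda_2 * g_2 = 7.84 * -2.7 = -21.168
lambda_3 * g_3 = 6.97 * 1.65 = 11.5005
Total violation = 8.1326 + 21.168 + 11.5005 = 40.8011


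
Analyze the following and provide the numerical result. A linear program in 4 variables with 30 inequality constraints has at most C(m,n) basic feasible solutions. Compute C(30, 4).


Each vertex corresponds to some choice of n active constraints out of m, so the number of vertices is at most C(m, n) = m! / (n!(m-n)!).
m = 30, n = 4
Numerator: 30 * 29 * 28 * 27
Denominator: 4! = 24
C(30, 4) = 27405


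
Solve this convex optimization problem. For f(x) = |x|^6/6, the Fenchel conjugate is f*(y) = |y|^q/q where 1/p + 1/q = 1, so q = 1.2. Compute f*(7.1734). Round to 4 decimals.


The conjugate exponent q satisfies 1/p + 1/q = 1.
p = 6, so q = 6/(6 - 1) = 1.2
|y|^q = 7.1734^1.2 = 10.6382
f*(7.1734) = 10.6382 / 1.2 = 8.8652


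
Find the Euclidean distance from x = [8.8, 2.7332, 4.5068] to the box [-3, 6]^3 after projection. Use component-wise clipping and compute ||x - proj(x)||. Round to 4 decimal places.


Project each component onto [-3, 6].
clip(8.8) = 6.0, clip(2.7332) = 2.7332, clip(4.5068) = 4.5068
Projection = [6.0, 2.7332, 4.5068]
Squared diffs: [7.84, 0.0, 0.0]
Distance = sqrt(7.84) = 2.8


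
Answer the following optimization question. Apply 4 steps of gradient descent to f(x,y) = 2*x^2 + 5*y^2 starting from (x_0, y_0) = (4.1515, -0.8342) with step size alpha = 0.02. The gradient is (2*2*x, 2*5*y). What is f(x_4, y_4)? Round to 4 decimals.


Gradient descent on f(x,y) = 2*x^2 + 5*y^2.
Starting point: (4.1515, -0.8342), alpha = 0.02
Step 1: grad_x = 2*2*4.1515 = 16.606, grad_y = 2*5*-0.8342 = -8.342
  x_1 = 4.1515 - 0.02*16.606 = 3.8194
  y_1 = -0.8342 - 0.02*-8.342 = -0.6674
Step 2: grad_x = 2*2*3.8194 = 15.2775, grad_y = 2*5*-0.6674 = -6.6736
  x_2 = 3.8194 - 0.02*15.2775 = 3.5138
  y_2 = -0.6674 - 0.02*-6.6736 = -0.5339
Step 3: grad_x = 2*2*3.5138 = 14.0553, grad_y = 2*5*-0.5339 = -5.3389
  x_3 = 3.5138 - 0.02*14.0553 = 3.2327
  y_3 = -0.5339 - 0.02*-5.3389 = -0.4271
Step 4: grad_x = 2*2*3.2327 = 12.9309, grad_y = 2*5*-0.4271 = -4.2711
  x_4 = 3.2327 - 0.02*12.9309 = 2.9741
  y_4 = -0.4271 - 0.02*-4.2711 = -0.3417
f(2.9741, -0.3417) = 2*2.9741^2 + 5*(-0.3417)^2 = 18.2744


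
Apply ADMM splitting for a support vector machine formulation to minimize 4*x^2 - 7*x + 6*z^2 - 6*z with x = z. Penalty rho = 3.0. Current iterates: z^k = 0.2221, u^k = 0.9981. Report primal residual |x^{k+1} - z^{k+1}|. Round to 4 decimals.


ADMM iteration with rho = 3.0, z^k = 0.2221, u^k = 0.9981
Step 1: x-update.
Minimize 4*x^2 - 7*x + (3.0/2)*(x - 0.2221 + 0.9981)^2
FOC: (2*4 + 3.0)*x = 7 + 3.0*(0.2221 - 0.9981)
x^{k+1} = 0.4247
Step 2: z-update.
Minimize 6*z^2 - 6*z + (3.0/2)*(0.4247 - z + 0.9981)^2
FOC: (2*6 + 3.0)*z = 6 + 3.0*(0.4247 + 0.9981)
z^{k+1} = 0.6846
Step 3: u-update.
u^{k+1} = 0.9981 + 0.4247 - 0.6846 = 0.7383
Step 4: Primal residual = |0.4247 - 0.6846| = 0.2598


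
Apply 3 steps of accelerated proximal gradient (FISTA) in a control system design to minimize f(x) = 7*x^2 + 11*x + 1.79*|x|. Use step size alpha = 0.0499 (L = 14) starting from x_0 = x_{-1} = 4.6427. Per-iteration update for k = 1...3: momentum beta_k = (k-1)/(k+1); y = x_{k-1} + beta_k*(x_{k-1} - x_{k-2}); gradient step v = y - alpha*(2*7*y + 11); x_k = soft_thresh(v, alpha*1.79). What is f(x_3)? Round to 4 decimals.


FISTA on f(x) = 7*x^2 + 11*x + 1.79*|x|
L = 14, alpha = 0.0499
Iteration 1: beta = 0.0, y = 4.6427 + 0.0*(4.6427 - 4.6427) = 4.6427
  grad(y) = 75.9978, v = y - alpha*grad = 0.8504
  prox(v) = soft_thresh(0.8504, 0.0893) = 0.7611
Iteration 2: beta = 0.3333, y = 0.7611 + 0.3333*(0.7611 - 4.6427) = -0.5328
  grad(y) = 3.5411, v = y - alpha*grad = -0.7095
  prox(v) = soft_thresh(-0.7095, 0.0893) = -0.6202
Iteration 3: beta = 0.5, y = -0.6202 + 0.5*(-0.6202 - 0.7611) = -1.3108
  grad(y) = -7.351, v = y - alpha*grad = -0.944
  prox(v) = soft_thresh(-0.944, 0.0893) = -0.8546
f(x_3) = 7*(-0.8546)^2 + 11*(-0.8546) + 1.79*|-0.8546| = -2.7583


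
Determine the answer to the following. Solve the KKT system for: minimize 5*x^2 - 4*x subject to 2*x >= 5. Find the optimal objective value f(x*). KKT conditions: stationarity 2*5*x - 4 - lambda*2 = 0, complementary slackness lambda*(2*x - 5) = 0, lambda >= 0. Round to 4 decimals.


Step 1: Try lambda = 0 (constraint inactive).
x_unc = 4/(2*5) = 0.4
Check: 2*0.4 = 0.8 < 5 -- violated!
Step 2: Constraint must be active: 2*x = 5
x* = 5/2 = 2.5
lambda = (2*5*2.5 - 4)/2 = 10.5
Step 3: Compute optimal value.
f(x*) = 5*2.5^2 - 4*2.5 = 21.25


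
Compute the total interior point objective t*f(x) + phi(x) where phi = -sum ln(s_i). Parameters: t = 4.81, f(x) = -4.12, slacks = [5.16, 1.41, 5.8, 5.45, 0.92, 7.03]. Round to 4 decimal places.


Step 1: Compute log-barrier.
ln values: [1.6409, 0.3436, 1.7579, 1.6956, -0.0834, 1.9502]
phi = -(1.6409 + 0.3436 + 1.7579 + 1.6956 - 0.0834 + 1.9502) = -7.3048
Step 2: Compute augmented objective.
t*f(x) = 4.81*-4.12 = -19.8172
Total = -19.8172 - 7.3048 = -27.122


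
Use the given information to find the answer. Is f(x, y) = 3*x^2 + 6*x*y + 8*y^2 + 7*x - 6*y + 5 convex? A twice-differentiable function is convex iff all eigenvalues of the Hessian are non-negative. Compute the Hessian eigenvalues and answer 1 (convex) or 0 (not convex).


The Hessian of f(x,y) = 3*x^2 + 6*x*y + 8*y^2 + 7*x - 6*y + 5 is:
H = [[6, 6], [6, 16]]
Trace = 6 + 16 = 22
Determinant = 6*16 - (6)^2 = 60
Discriminant = (22)^2 - 4*60 = 244.0
Eigenvalues: lambda_1 = 3.1898, lambda_2 = 18.8102
The function is convex.

1


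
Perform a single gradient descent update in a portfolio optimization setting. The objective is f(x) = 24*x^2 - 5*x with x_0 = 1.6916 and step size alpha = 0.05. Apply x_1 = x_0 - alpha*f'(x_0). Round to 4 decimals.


We compute the gradient at x_0 and apply the update.
f'(x) = 48*x - 5
f'(1.6916) = 48*1.6916 - 5 = 76.1968
x_1 = 1.6916 - 0.05*76.1968 = -2.1182


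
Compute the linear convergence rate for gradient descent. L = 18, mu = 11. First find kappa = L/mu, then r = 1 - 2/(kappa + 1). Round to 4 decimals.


Step 1: Compute the condition number.
kappa = L/mu = 18/11 = 1.6364
Step 2: Compute the convergence rate.
r = 1 - 2/(kappa + 1) = 1 - 2*mu/(L + mu) = (L - mu)/(L + mu) = 7/29 = 0.2414


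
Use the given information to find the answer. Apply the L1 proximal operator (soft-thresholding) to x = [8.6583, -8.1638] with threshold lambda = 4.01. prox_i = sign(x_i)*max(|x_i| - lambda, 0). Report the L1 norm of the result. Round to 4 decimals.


Soft-thresholding with lambda = 4.01:
prox(8.6583) = sign(8.6583)*max(|8.6583| - 4.01, 0) = 4.6483
prox(-8.1638) = sign(-8.1638)*max(|-8.1638| - 4.01, 0) = -4.1538
prox(x) = [4.6483, -4.1538]
||prox(x)||_1 = 4.6483 + 4.1538 = 8.8021


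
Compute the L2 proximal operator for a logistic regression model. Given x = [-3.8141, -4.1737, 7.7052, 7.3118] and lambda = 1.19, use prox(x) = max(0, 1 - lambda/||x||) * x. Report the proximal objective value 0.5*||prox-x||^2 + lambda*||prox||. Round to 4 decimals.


Step 1: Compute ||x||.
||x|| = 12.0333
Step 2: Compute scaling factor.
scale = max(0, 1 - 1.19/12.0333) = 0.9011
Step 3: prox(x) = [-3.4369, -3.761, 6.9432, 6.5887]
||prox(x)|| = 10.8433
Step 4: Proximal objective.
0.5*||prox-x||^2 = 0.7081
lambda*||prox|| = 12.9035
Total = 13.6115


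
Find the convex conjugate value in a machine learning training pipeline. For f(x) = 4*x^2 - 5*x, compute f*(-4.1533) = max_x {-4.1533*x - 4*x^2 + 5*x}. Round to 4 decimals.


f*(y) = sup_x {y*x - a*x^2 - b*x} = sup_x {(y-b)*x - a*x^2}
FOC: (y - b) - 2a*x = 0 => x* = (y - b)/(2a)
x* = (-4.1533 + 5)/(2*4) = 0.1058
f*(-4.1533) = (y-b)^2/(4a) = (-4.1533 + 5)^2/(4*4)
= 0.7169/16 = 0.0448


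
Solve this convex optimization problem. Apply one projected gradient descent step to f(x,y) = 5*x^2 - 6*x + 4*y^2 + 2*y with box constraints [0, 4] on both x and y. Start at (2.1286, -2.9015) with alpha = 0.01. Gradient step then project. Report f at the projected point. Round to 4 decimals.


Step 1: Compute gradient at (2.1286, -2.9015).
grad_x = 2*5*2.1286 - 6 = 15.286
grad_y = 2*4*-2.9015 + 2 = -21.212
Step 2: Gradient step.
x_raw = 2.1286 - 0.01*15.286 = 1.9757
y_raw = -2.9015 - 0.01*-21.212 = -2.6894
Step 3: Project onto [0, 4].
x_proj = clip(1.9757) = 1.9757
y_proj = clip(-2.6894) = 0.0
Step 4: Evaluate f.
f(1.9757, 0.0) = 7.6633


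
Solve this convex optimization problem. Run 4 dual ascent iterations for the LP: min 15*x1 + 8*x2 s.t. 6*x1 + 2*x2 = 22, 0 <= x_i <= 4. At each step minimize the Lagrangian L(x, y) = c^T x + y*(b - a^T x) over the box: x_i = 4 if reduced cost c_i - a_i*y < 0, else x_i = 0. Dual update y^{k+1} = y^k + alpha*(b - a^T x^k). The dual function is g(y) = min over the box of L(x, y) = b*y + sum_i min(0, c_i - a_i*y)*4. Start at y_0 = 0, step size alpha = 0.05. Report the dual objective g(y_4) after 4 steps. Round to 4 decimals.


Dual ascent for LP: min 15*x1 + 8*x2, 6*x1 + 2*x2 = 22, 0 <= x_i <= 4
Step 1: y^k = 0.0, reduced costs: (15.0, 8.0)
  x^k = (0.0, 0.0), subgradient = b - a^T x = 22.0
  y^{k+1} = 0.0 + 0.05*22.0 = 1.1
Step 2: y^k = 1.1, reduced costs: (8.4, 5.8)
  x^k = (0.0, 0.0), subgradient = b - a^T x = 22.0
  y^{k+1} = 1.1 + 0.05*22.0 = 2.2
Step 3: y^k = 2.2, reduced costs: (1.8, 3.6)
  x^k = (0.0, 0.0), subgradient = b - a^T x = 22.0
  y^{k+1} = 2.2 + 0.05*22.0 = 3.3
Step 4: y^k = 3.3, reduced costs: (-4.8, 1.4)
  x^k = (4.0, 0.0), subgradient = b - a^T x = -2.0
  y^{k+1} = 3.3 + 0.05*-2.0 = 3.2
Dual objective at y_4 = 3.2: reduced costs (-4.2, 1.6), box minimizer x = (4.0, 0.0)
g(y_4) = b*y + (c1 - a1*y)*x1 + (c2 - a2*y)*x2 = 22*3.2 + (-4.2)*4.0 + 1.6*0.0 = 70.4 - 16.8 + 0.0 = 53.6


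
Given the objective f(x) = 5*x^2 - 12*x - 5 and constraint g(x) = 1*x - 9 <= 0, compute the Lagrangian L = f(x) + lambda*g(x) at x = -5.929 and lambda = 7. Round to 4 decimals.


Step 1: Evaluate f(x).
f(-5.929) = 5*(-5.929)^2 - 12*(-5.929) - 5 = 241.9132
Step 2: Evaluate g(x).
g(-5.929) = 1*-5.929 - 9 = -14.929
Step 3: Compute Lagrangian.
L = 241.9132 + 7*-14.929 = 137.4102


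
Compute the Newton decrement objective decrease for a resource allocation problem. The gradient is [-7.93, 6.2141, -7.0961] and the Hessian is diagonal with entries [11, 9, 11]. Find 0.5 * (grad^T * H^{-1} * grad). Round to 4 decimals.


Step 1: H is diagonal, so H^(-1) * g = [-0.7209, 0.6905, -0.6451].
Step 2: g^T H^(-1) g = sum_i g_i^2 / H_ii
  = (-7.93)^2/11 + (6.2141)^2/9 + (-7.0961)^2/11
  = 5.7168 + 4.2906 + 4.5777 = 14.5851
Step 3: Objective decrease = 0.5 * g^T H^(-1) g = 7.2925


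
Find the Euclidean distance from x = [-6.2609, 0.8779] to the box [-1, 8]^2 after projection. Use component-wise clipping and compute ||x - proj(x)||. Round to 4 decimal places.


Project each component onto [-1, 8].
clip(-6.2609) = -1.0, clip(0.8779) = 0.8779
Projection = [-1.0, 0.8779]
Squared diffs: [27.6771, 0.0]
Distance = sqrt(27.6771) = 5.2609


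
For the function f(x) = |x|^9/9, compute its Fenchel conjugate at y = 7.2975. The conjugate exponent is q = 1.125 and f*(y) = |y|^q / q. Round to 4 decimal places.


The conjugate exponent q satisfies 1/p + 1/q = 1.
p = 9, so q = 9/(9 - 1) = 1.125
|y|^q = 7.2975^1.125 = 9.3556
f*(7.2975) = 9.3556 / 1.125 = 8.3161


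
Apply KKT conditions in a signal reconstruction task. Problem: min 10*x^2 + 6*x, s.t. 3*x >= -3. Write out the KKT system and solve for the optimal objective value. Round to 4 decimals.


Step 1: Try lambda = 0 (constraint inactive).
Stationarity: 2*10*x + 6 = 0
x* = -6/(2*10) = -0.3
Check constraint: 3*-0.3 = -0.9 >= -3 -- satisfied.
Step 2: Compute optimal value.
f(x*) = 10*(-0.3)^2 + 6*(-0.3) = -0.9


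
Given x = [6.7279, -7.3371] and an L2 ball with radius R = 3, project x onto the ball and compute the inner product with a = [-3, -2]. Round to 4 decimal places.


Step 1: Compute ||x|| (intermediates to 6 decimals).
||x|| = sqrt(6.7279^2 + (-7.3371)^2) = 9.954782
Step 2: Project.
Since ||x|| > R, scale = R/||x|| = 3/9.954782 = 0.301363, proj(x) = scale * x
proj(x) = [2.02754, -2.21113]
Step 3: Dot product.
a^T * proj(x) = -3*2.02754 - 2*(-2.21113) = -1.6604


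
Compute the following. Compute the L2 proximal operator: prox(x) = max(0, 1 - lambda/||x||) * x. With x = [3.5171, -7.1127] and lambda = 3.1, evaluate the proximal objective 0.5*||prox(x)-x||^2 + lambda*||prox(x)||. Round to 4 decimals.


Step 1: Compute ||x||.
||x|| = 7.9348
Step 2: Compute scaling factor.
scale = max(0, 1 - 3.1/7.9348) = 0.6093
Step 3: prox(x) = [2.143, -4.3339]
||prox(x)|| = 4.8348
Step 4: Proximal objective.
0.5*||prox-x||^2 = 4.805
lambda*||prox|| = 14.9879
Total = 19.7928


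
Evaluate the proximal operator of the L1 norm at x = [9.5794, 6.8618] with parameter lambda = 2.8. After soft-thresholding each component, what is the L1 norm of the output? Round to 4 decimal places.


Soft-thresholding with lambda = 2.8:
prox(9.5794) = sign(9.5794)*max(|9.5794| - 2.8, 0) = 6.7794
prox(6.8618) = sign(6.8618)*max(|6.8618| - 2.8, 0) = 4.0618
prox(x) = [6.7794, 4.0618]
||prox(x)||_1 = 6.7794 + 4.0618 = 10.8412


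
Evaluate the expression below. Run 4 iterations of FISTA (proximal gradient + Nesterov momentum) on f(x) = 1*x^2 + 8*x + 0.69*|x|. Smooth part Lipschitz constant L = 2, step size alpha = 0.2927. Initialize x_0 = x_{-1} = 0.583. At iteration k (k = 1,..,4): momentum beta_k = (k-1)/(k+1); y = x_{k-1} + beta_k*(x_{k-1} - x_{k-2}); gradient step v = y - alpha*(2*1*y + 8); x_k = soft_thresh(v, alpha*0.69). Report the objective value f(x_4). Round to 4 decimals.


FISTA on f(x) = 1*x^2 + 8*x + 0.69*|x|
L = 2, alpha = 0.2927
Iteration 1: beta = 0.0, y = 0.583 + 0.0*(0.583 - 0.583) = 0.583
  grad(y) = 9.166, v = y - alpha*grad = -2.0999
  prox(v) = soft_thresh(-2.0999, 0.202) = -1.8979
Iteration 2: beta = 0.3333, y = -1.8979 + 0.3333*(-1.8979 - 0.583) = -2.7249
  grad(y) = 2.5502, v = y - alpha*grad = -3.4713
  prox(v) = soft_thresh(-3.4713, 0.202) = -3.2694
Iteration 3: beta = 0.5, y = -3.2694 + 0.5*(-3.2694 + 1.8979) = -3.9551
  grad(y) = 0.0898, v = y - alpha*grad = -3.9814
  prox(v) = soft_thresh(-3.9814, 0.202) = -3.7794
Iteration 4: beta = 0.6, y = -3.7794 + 0.6*(-3.7794 + 3.2694) = -4.0855
  grad(y) = -0.1709, v = y - alpha*grad = -4.0354
  prox(v) = soft_thresh(-4.0354, 0.202) = -3.8335
f(x_4) = 1*(-3.8335)^2 + 8*(-3.8335) + 0.69*|-3.8335| = -13.3272


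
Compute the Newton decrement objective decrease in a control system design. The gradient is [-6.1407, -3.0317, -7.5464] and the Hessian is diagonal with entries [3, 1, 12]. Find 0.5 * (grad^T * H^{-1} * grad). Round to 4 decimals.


Step 1: H is diagonal, so H^(-1) * g = [-2.0469, -3.0317, -0.6289].
Step 2: g^T H^(-1) g = sum_i g_i^2 / H_ii
  = (-6.1407)^2/3 + (-3.0317)^2/1 + (-7.5464)^2/12
  = 12.5694 + 9.1912 + 4.7457 = 26.5063
Step 3: Objective decrease = 0.5 * g^T H^(-1) g = 13.2531


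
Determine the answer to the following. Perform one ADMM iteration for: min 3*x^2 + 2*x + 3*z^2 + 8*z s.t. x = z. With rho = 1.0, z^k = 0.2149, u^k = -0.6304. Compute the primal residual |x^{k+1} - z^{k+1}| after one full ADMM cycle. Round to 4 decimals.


ADMM iteration with rho = 1.0, z^k = 0.2149, u^k = -0.6304
Step 1: x-update.
Minimize 3*x^2 + 2*x + (1.0/2)*(x - 0.2149 - 0.6304)^2
FOC: (2*3 + 1.0)*x = -2 + 1.0*(0.2149 + 0.6304)
x^{k+1} = -0.165
Step 2: z-update.
Minimize 3*z^2 + 8*z + (1.0/2)*(-0.165 - z - 0.6304)^2
FOC: (2*3 + 1.0)*z = -8 + 1.0*(-0.165 - 0.6304)
z^{k+1} = -1.2565
Step 3: u-update.
u^{k+1} = -0.6304 - 0.165 + 1.2565 = 0.4611
Step 4: Primal residual = |-0.165 + 1.2565| = 1.0915


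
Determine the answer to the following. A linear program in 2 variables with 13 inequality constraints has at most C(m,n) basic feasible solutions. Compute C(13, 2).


Each vertex corresponds to some choice of n active constraints out of m, so the number of vertices is at most C(m, n) = m! / (n!(m-n)!).
m = 13, n = 2
Numerator: 13 * 12
Denominator: 2! = 2
C(13, 2) = 78


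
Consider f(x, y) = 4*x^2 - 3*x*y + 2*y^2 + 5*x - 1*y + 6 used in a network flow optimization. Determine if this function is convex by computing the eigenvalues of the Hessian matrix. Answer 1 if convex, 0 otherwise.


The Hessian of f(x,y) = 4*x^2 - 3*x*y + 2*y^2 + 5*x - 1*y + 6 is:
H = [[8, -3], [-3, 4]]
Trace = 8 + 4 = 12
Determinant = 8*4 - (-3)^2 = 23
Discriminant = (12)^2 - 4*23 = 52.0
Eigenvalues: lambda_1 = 2.3944, lambda_2 = 9.6056
The function is convex.

1


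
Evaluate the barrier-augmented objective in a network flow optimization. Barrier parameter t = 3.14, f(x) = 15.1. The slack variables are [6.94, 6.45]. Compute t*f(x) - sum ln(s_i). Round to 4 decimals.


Step 1: Compute log-barrier.
ln values: [1.9373, 1.8641]
phi = -(1.9373 + 1.8641) = -3.8014
Step 2: Compute augmented objective.
t*f(x) = 3.14*15.1 = 47.414
Total = 47.414 - 3.8014 = 43.6126


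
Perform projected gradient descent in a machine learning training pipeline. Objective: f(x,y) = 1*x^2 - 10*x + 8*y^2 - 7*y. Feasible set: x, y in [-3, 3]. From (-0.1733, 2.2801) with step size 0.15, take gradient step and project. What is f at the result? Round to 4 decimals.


Step 1: Compute gradient at (-0.1733, 2.2801).
grad_x = 2*1*-0.1733 - 10 = -10.3466
grad_y = 2*8*2.2801 - 7 = 29.4816
Step 2: Gradient step.
x_raw = -0.1733 - 0.15*-10.3466 = 1.3787
y_raw = 2.2801 - 0.15*29.4816 = -2.1421
Step 3: Project onto [-3, 3].
x_proj = clip(1.3787) = 1.3787
y_proj = clip(-2.1421) = -2.1421
Step 4: Evaluate f.
f(1.3787, -2.1421) = 39.819


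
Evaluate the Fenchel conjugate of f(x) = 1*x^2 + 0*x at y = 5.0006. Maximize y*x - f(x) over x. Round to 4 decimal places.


f*(y) = sup_x {y*x - a*x^2 - b*x} = sup_x {(y-b)*x - a*x^2}
FOC: (y - b) - 2a*x = 0 => x* = (y - b)/(2a)
x* = (5.0006 - 0)/(2*1) = 2.5003
f*(5.0006) = (y-b)^2/(4a) = (5.0006 - 0)^2/(4*1)
= 25.006/4 = 6.2515


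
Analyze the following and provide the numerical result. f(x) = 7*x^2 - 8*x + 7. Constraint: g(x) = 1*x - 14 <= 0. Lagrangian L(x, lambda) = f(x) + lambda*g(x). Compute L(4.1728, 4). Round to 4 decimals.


Step 1: Evaluate f(x).
f(4.1728) = 7*4.1728^2 - 8*4.1728 + 7 = 95.5034
Step 2: Evaluate g(x).
g(4.1728) = 1*4.1728 - 14 = -9.8272
Step 3: Compute Lagrangian.
L = 95.5034 + 4*-9.8272 = 56.1946


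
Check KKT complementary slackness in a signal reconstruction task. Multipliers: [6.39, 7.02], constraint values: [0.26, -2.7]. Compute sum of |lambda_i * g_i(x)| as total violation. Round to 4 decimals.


KKT complementary slackness check:
lambda_1 * g_1 = 6.39 * 0.26 = 1.6614
lambda_2 * g_2 = 7.02 * -2.7 = -18.954
Total violation = 1.6614 + 18.954 = 20.6154


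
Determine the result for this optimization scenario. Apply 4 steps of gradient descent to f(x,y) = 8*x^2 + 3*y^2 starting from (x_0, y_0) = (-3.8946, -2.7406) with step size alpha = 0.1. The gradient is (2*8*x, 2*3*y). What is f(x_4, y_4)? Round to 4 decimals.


Gradient descent on f(x,y) = 8*x^2 + 3*y^2.
Starting point: (-3.8946, -2.7406), alpha = 0.1
Step 1: grad_x = 2*8*-3.8946 = -62.3136, grad_y = 2*3*-2.7406 = -16.4436
  x_1 = -3.8946 - 0.1*-62.3136 = 2.3368
  y_1 = -2.7406 - 0.1*-16.4436 = -1.0962
Step 2: grad_x = 2*8*2.3368 = 37.3882, grad_y = 2*3*-1.0962 = -6.5774
  x_2 = 2.3368 - 0.1*37.3882 = -1.4021
  y_2 = -1.0962 - 0.1*-6.5774 = -0.4385
Step 3: grad_x = 2*8*-1.4021 = -22.4329, grad_y = 2*3*-0.4385 = -2.631
  x_3 = -1.4021 - 0.1*-22.4329 = 0.8412
  y_3 = -0.4385 - 0.1*-2.631 = -0.1754
Step 4: grad_x = 2*8*0.8412 = 13.4597, grad_y = 2*3*-0.1754 = -1.0524
  x_4 = 0.8412 - 0.1*13.4597 = -0.5047
  y_4 = -0.1754 - 0.1*-1.0524 = -0.0702
f(-0.5047, -0.0702) = 8*(-0.5047)^2 + 3*(-0.0702)^2 = 2.0529


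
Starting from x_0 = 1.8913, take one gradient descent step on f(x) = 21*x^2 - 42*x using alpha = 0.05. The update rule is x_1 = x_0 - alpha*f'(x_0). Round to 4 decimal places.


We compute the gradient at x_0 and apply the update.
f'(x) = 42*x - 42
f'(1.8913) = 42*1.8913 - 42 = 37.4346
x_1 = 1.8913 - 0.05*37.4346 = 0.0196


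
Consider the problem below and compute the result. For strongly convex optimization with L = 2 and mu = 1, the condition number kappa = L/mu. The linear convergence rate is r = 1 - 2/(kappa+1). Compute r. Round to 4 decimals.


Step 1: Compute the condition number.
kappa = L/mu = 2/1 = 2.0
Step 2: Compute the convergence rate.
r = 1 - 2/(kappa + 1) = 1 - 2*mu/(L + mu) = (L - mu)/(L + mu) = 1/3 = 0.3333


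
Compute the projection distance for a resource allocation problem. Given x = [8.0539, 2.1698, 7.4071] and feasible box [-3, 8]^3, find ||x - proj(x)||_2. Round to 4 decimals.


Project each component onto [-3, 8].
clip(8.0539) = 8.0, clip(2.1698) = 2.1698, clip(7.4071) = 7.4071
Projection = [8.0, 2.1698, 7.4071]
Squared diffs: [0.0029, 0.0, 0.0]
Distance = sqrt(0.0029) = 0.0539


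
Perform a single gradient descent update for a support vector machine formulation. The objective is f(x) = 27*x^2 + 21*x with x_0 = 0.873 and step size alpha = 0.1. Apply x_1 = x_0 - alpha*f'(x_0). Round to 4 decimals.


We compute the gradient at x_0 and apply the update.
f'(x) = 54*x + 21
f'(0.873) = 54*0.873 + 21 = 68.142
x_1 = 0.873 - 0.1*68.142 = -5.9412


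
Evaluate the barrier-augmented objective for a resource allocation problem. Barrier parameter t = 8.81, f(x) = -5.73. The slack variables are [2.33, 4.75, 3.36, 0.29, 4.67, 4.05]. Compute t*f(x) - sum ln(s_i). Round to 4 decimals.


Step 1: Compute log-barrier.
ln values: [0.8459, 1.5581, 1.2119, -1.2379, 1.5412, 1.3987]
phi = -(0.8459 + 1.5581 + 1.2119 - 1.2379 + 1.5412 + 1.3987) = -5.318
Step 2: Compute augmented objective.
t*f(x) = 8.81*-5.73 = -50.4813
Total = -50.4813 - 5.318 = -55.7993


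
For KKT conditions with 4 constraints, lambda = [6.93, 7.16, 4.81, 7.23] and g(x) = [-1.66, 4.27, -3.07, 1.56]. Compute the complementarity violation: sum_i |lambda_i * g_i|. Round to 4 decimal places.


KKT complementary slackness check:
lambda_1 * g_1 = 6.93 * -1.66 = -11.5038
lambda_2 * g_2 = 7.16 * 4.27 = 30.5732
lambda_3 * g_3 = 4.81 * -3.07 = -14.7667
lambda_4 * g_4 = 7.23 * 1.56 = 11.2788
Total violation = 11.5038 + 30.5732 + 14.7667 + 11.2788 = 68.1225


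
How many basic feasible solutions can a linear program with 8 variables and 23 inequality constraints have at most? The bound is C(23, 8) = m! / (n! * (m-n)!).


Each vertex corresponds to some choice of n active constraints out of m, so the number of vertices is at most C(m, n) = m! / (n!(m-n)!).
m = 23, n = 8
Numerator: 23 * 22 * 21 * 20 * 19 * 18 * 17 * 16
Denominator: 8! = 40320
C(23, 8) = 490314


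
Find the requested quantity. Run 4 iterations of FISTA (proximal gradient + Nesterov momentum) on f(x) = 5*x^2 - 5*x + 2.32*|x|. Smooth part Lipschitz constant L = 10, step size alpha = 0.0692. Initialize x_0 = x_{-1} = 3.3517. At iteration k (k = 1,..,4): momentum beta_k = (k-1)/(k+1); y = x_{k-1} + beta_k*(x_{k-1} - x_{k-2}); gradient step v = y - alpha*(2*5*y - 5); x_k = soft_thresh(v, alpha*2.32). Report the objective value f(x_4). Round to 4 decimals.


FISTA on f(x) = 5*x^2 - 5*x + 2.32*|x|
L = 10, alpha = 0.0692
Iteration 1: beta = 0.0, y = 3.3517 + 0.0*(3.3517 - 3.3517) = 3.3517
  grad(y) = 28.517, v = y - alpha*grad = 1.3783
  prox(v) = soft_thresh(1.3783, 0.1605) = 1.2178
Iteration 2: beta = 0.3333, y = 1.2178 + 0.3333*(1.2178 - 3.3517) = 0.5065
  grad(y) = 0.0647, v = y - alpha*grad = 0.502
  prox(v) = soft_thresh(0.502, 0.1605) = 0.3414
Iteration 3: beta = 0.5, y = 0.3414 + 0.5*(0.3414 - 1.2178) = -0.0967
  grad(y) = -5.9672, v = y - alpha*grad = 0.3162
  prox(v) = soft_thresh(0.3162, 0.1605) = 0.1557
Iteration 4: beta = 0.6, y = 0.1557 + 0.6*(0.1557 - 0.3414) = 0.0442
  grad(y) = -4.558, v = y - alpha*grad = 0.3596
  prox(v) = soft_thresh(0.3596, 0.1605) = 0.1991
f(x_4) = 5*0.1991^2 - 5*0.1991 + 2.32*|0.1991| = -0.3354


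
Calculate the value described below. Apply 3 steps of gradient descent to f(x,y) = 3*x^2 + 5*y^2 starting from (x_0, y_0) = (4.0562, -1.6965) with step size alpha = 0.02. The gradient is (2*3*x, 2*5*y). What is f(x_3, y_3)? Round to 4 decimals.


Gradient descent on f(x,y) = 3*x^2 + 5*y^2.
Starting point: (4.0562, -1.6965), alpha = 0.02
Step 1: grad_x = 2*3*4.0562 = 24.3372, grad_y = 2*5*-1.6965 = -16.965
  x_1 = 4.0562 - 0.02*24.3372 = 3.5695
  y_1 = -1.6965 - 0.02*-16.965 = -1.3572
Step 2: grad_x = 2*3*3.5695 = 21.4167, grad_y = 2*5*-1.3572 = -13.572
  x_2 = 3.5695 - 0.02*21.4167 = 3.1411
  y_2 = -1.3572 - 0.02*-13.572 = -1.0858
Step 3: grad_x = 2*3*3.1411 = 18.8467, grad_y = 2*5*-1.0858 = -10.8576
  x_3 = 3.1411 - 0.02*18.8467 = 2.7642
  y_3 = -1.0858 - 0.02*-10.8576 = -0.8686
f(2.7642, -0.8686) = 3*2.7642^2 + 5*(-0.8686)^2 = 26.6946
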